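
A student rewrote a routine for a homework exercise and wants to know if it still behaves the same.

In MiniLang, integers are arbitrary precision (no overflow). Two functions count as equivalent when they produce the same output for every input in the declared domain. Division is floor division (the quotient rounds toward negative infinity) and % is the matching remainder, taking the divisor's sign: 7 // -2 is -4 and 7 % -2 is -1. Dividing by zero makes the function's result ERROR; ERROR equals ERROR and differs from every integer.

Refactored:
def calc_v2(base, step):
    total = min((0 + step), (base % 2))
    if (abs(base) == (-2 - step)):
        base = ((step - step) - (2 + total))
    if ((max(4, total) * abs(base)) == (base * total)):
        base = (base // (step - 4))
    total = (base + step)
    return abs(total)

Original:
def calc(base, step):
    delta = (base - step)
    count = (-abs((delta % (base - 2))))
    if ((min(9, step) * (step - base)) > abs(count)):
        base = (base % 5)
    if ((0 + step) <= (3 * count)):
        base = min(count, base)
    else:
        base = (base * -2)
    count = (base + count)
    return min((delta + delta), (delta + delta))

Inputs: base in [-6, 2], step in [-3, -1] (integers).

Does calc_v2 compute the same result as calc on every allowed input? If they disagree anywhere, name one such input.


Try base=-6, step=-3.
calc: delta := -3 | count := -3 | ((min(9, step) * (step - base)) > abs(count)): false | ((0 + step) <= (3 * count)): false | base := 12 | count := 9 | result -6
calc_v2: total := -3 | (abs(base) == (-2 - step)): false | ((max(4, total) * abs(base)) == (base * total)): false | total := -9 | result 9
-6 vs 9 — the two versions disagree here.
verdict: not equivalent; witness: base=-6, step=-3


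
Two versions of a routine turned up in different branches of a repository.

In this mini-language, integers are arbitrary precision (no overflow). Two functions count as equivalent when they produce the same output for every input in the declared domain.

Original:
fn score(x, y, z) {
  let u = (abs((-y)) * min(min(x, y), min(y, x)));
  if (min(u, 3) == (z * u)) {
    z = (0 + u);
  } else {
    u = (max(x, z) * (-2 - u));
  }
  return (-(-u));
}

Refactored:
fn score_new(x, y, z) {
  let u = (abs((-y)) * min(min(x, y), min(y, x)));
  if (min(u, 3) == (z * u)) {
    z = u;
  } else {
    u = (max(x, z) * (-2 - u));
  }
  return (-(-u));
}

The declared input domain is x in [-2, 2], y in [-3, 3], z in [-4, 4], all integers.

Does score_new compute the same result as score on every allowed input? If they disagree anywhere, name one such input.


Side by side, the visible changes include: arithmetic usage differs, plus constant usage differs.
Spot check at x=0, y=-2, z=3 — score: u = -4; (min(u, 3) == (z * u)) -> false; u = 6; return 6. score_new: u = -4; (min(u, 3) == (z * u)) -> false; u = 6; return 6. Both give 6.
Sweeping the whole domain (315 inputs) finds no disagreement.
verdict: equivalent


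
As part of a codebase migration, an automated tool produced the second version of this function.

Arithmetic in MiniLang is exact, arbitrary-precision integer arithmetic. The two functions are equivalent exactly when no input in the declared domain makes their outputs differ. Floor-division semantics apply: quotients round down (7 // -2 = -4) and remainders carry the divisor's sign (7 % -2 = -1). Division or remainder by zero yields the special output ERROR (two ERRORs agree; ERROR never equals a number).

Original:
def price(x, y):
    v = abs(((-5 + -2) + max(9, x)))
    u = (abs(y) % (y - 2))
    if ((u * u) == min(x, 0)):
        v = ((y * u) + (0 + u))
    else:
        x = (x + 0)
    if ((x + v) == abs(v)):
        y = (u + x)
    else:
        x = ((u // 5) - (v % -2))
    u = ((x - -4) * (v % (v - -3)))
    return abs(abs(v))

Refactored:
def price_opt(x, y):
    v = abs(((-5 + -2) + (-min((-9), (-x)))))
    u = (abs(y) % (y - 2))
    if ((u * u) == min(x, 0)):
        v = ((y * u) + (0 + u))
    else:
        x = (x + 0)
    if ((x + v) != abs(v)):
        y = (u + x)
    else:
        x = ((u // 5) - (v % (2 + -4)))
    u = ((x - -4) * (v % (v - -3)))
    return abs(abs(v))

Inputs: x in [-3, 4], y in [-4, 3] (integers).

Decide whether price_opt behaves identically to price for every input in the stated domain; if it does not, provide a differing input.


The suspicious edit (`((x + v) == abs(v))` became `((x + v) != abs(v))`) never changes the result for any input inside the declared domain; all 64 inputs agree.
verdict: equivalent


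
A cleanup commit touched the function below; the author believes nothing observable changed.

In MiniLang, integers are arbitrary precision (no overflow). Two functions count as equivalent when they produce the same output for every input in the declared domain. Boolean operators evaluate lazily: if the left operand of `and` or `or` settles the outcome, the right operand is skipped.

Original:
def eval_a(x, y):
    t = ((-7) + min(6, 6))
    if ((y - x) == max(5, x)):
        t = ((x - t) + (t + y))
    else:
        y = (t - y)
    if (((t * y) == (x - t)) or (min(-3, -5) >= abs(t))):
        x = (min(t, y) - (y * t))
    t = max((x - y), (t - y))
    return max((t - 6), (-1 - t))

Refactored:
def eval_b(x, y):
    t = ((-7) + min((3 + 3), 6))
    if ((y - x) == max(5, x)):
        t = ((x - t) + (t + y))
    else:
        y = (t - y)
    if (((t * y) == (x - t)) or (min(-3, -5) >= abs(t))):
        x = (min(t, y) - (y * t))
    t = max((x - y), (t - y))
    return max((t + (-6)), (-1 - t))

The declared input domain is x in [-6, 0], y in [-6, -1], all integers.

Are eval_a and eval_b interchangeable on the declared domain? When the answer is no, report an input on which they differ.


This is a faithful refactor — arithmetic usage differs, and constant usage differs, but the computed results match everywhere.
One worked example (x=-2, y=-6) — eval_a: t := -1 | ((y - x) == max(5, x)): false | y := 5 | (((t * y) == (x - t)) or (min(-3, -5) >= abs(t))): false | t := -6 | result 5; eval_b: t := -1 | ((y - x) == max(5, x)): false | y := 5 | (((t * y) == (x - t)) or (min(-3, -5) >= abs(t))): false | t := -6 | result 5; agreement on 5.
Across all 42 domain points the two functions coincide.
verdict: equivalent


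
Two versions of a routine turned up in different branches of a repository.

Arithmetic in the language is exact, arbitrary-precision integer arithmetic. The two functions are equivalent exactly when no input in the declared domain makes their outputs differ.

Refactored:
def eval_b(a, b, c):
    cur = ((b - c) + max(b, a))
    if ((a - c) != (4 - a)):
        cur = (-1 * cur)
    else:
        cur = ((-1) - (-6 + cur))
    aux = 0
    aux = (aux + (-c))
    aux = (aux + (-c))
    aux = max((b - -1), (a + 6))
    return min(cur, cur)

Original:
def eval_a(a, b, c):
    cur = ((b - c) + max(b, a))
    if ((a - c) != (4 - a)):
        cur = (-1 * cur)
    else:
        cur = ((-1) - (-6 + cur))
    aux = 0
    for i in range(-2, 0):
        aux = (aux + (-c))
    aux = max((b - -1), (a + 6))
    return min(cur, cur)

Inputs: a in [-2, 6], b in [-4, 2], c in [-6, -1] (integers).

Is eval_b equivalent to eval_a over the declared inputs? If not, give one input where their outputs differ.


Reading the diff, among the changes: local variable names differ; also arithmetic usage differs; also loop structure differs.
One worked example (a=1, b=-4, c=-5) — eval_a: cur = 2; ((a - c) != (4 - a)) -> true; cur = -2; aux = 0; [i=-2]; aux = 5; [i=-1]; aux = 10; aux = 7; return -2; eval_b: cur = 2; ((a - c) != (4 - a)) -> true; cur = -2; aux = 0; aux = 5; aux = 10; aux = 7; return -2; agreement on -2.
An exhaustive pass over the 378 declared inputs shows identical outputs.
verdict: equivalent


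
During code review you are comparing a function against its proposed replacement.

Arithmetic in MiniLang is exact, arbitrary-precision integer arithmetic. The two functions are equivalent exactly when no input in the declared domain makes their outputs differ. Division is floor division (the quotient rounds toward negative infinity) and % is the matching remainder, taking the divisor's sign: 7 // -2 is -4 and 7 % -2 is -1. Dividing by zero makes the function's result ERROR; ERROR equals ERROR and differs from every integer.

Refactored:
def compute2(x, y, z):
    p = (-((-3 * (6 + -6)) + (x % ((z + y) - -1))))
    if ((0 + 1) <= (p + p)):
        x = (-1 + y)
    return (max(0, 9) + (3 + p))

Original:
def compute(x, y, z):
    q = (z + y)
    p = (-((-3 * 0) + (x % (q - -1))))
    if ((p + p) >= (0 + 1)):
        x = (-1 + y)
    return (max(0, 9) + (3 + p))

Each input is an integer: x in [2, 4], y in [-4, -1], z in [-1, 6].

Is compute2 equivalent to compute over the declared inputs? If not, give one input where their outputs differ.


Side by side, the visible changes include: statement counts differ, and constant usage differs, and local variable names differ, and comparison usage differs, and arithmetic usage differs.
As a probe, take x=2, y=-3, z=-1: compute runs q := -4 | p := 1 | ((p + p) >= (0 + 1)): true | x := -4 | result 13; compute2 runs p := 1 | ((0 + 1) <= (p + p)): true | x := -4 | result 13; both end at 13.
An exhaustive pass over the 96 declared inputs shows identical outputs.
verdict: equivalent


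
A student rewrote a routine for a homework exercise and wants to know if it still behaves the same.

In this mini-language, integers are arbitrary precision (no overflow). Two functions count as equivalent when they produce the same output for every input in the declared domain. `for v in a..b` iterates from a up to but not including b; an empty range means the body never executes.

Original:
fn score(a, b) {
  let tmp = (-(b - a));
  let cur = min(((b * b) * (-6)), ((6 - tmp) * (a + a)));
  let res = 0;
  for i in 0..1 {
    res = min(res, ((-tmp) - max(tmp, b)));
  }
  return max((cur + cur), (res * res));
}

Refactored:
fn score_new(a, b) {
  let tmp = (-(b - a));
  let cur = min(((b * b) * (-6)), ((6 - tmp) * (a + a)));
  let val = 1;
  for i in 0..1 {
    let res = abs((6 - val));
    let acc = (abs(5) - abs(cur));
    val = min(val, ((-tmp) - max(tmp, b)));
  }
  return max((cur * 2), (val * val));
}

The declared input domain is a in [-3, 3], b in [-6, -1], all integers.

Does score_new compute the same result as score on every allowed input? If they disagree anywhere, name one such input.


On input a=-3, b=-2, score returns 0 while score_new returns 1.
verdict: not equivalent; witness: a=-3, b=-2


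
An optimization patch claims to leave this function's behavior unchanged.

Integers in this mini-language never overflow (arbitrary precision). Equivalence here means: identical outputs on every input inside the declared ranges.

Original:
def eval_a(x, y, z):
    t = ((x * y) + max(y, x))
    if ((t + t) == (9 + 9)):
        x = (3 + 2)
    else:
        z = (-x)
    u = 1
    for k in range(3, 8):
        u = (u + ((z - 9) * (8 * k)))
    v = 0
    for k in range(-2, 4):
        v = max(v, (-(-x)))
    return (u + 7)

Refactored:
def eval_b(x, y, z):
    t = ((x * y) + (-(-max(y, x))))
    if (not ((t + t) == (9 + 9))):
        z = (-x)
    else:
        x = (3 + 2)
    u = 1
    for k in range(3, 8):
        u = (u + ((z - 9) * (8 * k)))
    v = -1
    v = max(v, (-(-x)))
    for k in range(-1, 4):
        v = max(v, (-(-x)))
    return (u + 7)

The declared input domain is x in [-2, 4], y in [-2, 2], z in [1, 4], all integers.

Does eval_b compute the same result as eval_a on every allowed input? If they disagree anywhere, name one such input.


Equivalent. The suspicious edit (`0` became `-1`) never changes the result for any input inside the declared domain.
Sweeping the whole domain (140 inputs) finds no disagreement.
As a probe, take x=3, y=1, z=2: eval_a runs t = 6; ((t + t) == (9 + 9)) -> false; z = -3; u = 1; [k=3]; u = -287; [k=4]; u = -671; [k=5]; u = -1151; [k=6]; u = -1727; [k=7]; u = -2399; v = 0; [k=-2]; v = 3; [k=-1]; v = 3; [k=0]; v = 3; [k=1]; v = 3; [k=2]; v = 3; [k=3]; v = 3; return -2392; eval_b runs t = 6; (not ((t + t) == (9 + 9))) -> true; z = -3; u = 1; [k=3]; u = -287; [k=4]; u = -671; [k=5]; u = -1151; [k=6]; u = -1727; [k=7]; u = -2399; v = -1; v = 3; [k=-1]; v = 3; [k=0]; v = 3; [k=1]; v = 3; [k=2]; v = 3; [k=3]; v = 3; return -2392; both end at -2392.
verdict: equivalent


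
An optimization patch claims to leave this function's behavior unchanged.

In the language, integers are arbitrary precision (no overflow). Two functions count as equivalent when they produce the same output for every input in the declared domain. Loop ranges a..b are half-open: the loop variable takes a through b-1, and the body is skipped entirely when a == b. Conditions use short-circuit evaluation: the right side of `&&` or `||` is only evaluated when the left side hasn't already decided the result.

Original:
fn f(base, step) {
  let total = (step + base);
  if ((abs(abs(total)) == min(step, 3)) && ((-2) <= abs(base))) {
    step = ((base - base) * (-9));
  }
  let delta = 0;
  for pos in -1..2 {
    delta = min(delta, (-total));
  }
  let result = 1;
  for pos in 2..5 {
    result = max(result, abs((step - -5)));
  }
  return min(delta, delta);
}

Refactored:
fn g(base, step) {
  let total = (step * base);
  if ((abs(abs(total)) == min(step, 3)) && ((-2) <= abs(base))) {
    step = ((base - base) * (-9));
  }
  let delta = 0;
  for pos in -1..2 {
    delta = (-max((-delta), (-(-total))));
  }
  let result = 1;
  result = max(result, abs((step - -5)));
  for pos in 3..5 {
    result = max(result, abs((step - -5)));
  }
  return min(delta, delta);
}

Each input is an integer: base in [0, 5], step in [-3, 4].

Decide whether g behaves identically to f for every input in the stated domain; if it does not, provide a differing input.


Not equivalent: base=0, step=1 separates them (-1 vs 0).
f: total becomes 1; next ((abs(abs(total)) == min(step, 3)) && ((-2) <= abs(base))) evaluates to true; next step becomes 0; next delta becomes 0; next at pos=-1:; next delta becomes -1; next at pos=0:; next delta becomes -1; next at pos=1:; next delta becomes -1; next result becomes 1; next at pos=2:; next result becomes 5; next at pos=3:; next result becomes 5; next at pos=4:; next result becomes 5; next final value -1
g: total becomes 0; next ((abs(abs(total)) == min(step, 3)) && ((-2) <= abs(base))) evaluates to false; next delta becomes 0; next at pos=-1:; next delta becomes 0; next at pos=0:; next delta becomes 0; next at pos=1:; next delta becomes 0; next result becomes 1; next result becomes 6; next at pos=3:; next result becomes 6; next at pos=4:; next result becomes 6; next final value 0
verdict: not equivalent; witness: base=0, step=1


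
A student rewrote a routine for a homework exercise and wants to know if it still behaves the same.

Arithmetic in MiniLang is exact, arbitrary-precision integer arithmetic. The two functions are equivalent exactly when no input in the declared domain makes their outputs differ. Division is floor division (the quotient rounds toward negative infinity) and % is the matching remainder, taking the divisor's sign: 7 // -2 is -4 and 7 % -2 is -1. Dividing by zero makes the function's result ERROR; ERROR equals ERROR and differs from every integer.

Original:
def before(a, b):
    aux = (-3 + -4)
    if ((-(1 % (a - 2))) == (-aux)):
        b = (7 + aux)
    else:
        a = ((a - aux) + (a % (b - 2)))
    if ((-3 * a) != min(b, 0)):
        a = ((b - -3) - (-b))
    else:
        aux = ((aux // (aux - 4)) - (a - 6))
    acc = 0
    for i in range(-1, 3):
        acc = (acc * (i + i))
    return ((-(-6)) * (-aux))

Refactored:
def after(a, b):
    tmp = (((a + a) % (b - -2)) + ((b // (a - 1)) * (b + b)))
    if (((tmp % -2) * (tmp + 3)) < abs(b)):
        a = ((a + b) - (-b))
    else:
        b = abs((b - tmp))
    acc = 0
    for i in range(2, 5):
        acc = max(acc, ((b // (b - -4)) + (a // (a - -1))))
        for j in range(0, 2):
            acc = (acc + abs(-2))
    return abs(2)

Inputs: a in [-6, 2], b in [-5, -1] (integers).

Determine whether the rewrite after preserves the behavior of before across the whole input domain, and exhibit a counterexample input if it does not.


The rewrite breaks on a=-6, b=-5, where the results are 42 and 2.
before: aux = -7; ((-(1 % (a - 2))) == (-aux)) -> true; b = 0; ((-3 * a) != min(b, 0)) -> true; a = 3; acc = 0; [i=-1]; acc = 0; [i=0]; acc = 0; [i=1]; acc = 0; [i=2]; acc = 0; return 42
after: tmp = 0; (((tmp % -2) * (tmp + 3)) < abs(b)) -> true; a = -16; acc = 0; [i=2]; acc = 6; [j=0]; acc = 8; [j=1]; acc = 10; [i=3]; acc = 10; [j=0]; acc = 12; [j=1]; acc = 14; [i=4]; acc = 14; [j=0]; acc = 16; [j=1]; acc = 18; return 2
verdict: not equivalent; witness: a=-6, b=-5


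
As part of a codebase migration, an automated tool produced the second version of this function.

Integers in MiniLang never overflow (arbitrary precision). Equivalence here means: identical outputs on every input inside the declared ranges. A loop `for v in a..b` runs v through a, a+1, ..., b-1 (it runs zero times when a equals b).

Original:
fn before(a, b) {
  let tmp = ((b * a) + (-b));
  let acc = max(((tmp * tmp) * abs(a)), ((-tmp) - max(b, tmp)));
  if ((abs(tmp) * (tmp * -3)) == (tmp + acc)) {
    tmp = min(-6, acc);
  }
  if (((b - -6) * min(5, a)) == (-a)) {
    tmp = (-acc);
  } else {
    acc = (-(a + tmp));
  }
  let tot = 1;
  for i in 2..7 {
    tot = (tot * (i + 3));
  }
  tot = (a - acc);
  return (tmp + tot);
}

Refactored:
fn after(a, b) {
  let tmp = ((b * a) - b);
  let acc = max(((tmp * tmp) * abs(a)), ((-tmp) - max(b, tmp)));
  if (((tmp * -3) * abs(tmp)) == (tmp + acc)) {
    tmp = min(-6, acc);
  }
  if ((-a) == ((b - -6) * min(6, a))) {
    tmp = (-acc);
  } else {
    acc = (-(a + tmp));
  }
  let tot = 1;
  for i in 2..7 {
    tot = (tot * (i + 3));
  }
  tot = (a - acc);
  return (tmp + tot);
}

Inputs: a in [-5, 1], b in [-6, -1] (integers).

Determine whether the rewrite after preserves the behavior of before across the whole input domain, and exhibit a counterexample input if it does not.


The suspicious edit (`5` became `6`) never changes the result for any input inside the declared domain; all 42 inputs agree.
verdict: equivalent


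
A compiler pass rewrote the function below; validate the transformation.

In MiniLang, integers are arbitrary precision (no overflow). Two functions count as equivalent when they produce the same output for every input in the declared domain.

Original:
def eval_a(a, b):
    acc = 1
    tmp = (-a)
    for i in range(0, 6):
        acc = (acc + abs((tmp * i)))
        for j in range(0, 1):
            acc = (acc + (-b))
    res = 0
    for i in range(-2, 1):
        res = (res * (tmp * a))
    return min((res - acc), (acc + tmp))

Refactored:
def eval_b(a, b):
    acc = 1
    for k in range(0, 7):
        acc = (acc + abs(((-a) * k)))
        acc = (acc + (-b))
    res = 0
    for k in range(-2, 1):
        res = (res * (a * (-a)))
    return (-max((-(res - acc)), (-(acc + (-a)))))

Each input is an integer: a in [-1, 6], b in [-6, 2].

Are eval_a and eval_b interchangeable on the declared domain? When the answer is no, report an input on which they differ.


Try a=-1, b=-6.
eval_a: acc = 1; tmp = 1; [i=0]; acc = 1; [j=0]; acc = 7; [i=1]; acc = 8; [j=0]; acc = 14; [i=2]; acc = 16; [j=0]; acc = 22; [i=3]; acc = 25; [j=0]; acc = 31; [i=4]; acc = 35; [j=0]; acc = 41; [i=5]; acc = 46; [j=0]; acc = 52; res = 0; [i=-2]; res = 0; [i=-1]; res = 0; [i=0]; res = 0; return -52
eval_b: acc = 1; [k=0]; acc = 1; acc = 7; [k=1]; acc = 8; acc = 14; [k=2]; acc = 16; acc = 22; [k=3]; acc = 25; acc = 31; [k=4]; acc = 35; acc = 41; [k=5]; acc = 46; acc = 52; [k=6]; acc = 58; acc = 64; res = 0; [k=-2]; res = 0; [k=-1]; res = 0; [k=0]; res = 0; return -64
-52 and -64 differ, so these are not the same function on this domain.
verdict: not equivalent; witness: a=-1, b=-6


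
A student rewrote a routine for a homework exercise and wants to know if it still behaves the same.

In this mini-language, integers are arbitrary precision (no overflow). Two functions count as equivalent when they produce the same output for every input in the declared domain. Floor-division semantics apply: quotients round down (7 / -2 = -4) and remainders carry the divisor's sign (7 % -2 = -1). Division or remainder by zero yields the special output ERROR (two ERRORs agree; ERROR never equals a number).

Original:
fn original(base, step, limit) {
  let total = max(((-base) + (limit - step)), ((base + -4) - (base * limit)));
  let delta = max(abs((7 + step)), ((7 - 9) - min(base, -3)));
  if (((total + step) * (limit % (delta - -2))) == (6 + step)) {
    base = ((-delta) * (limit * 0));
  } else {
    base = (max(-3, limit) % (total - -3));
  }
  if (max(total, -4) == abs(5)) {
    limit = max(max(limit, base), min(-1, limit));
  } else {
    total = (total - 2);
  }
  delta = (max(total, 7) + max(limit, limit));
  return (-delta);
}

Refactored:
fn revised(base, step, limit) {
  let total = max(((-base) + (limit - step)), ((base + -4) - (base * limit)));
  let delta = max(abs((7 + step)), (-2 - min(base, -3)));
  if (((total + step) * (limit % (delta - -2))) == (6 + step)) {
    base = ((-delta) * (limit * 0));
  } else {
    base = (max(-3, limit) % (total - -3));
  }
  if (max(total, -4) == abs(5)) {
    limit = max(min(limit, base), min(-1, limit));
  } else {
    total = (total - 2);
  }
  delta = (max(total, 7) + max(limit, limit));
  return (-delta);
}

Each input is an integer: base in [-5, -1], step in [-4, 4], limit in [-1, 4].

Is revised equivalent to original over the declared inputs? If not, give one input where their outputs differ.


Input base=-5, step=-1, limit=-1: -14 from original versus -6 from revised.
verdict: not equivalent; witness: base=-5, step=-1, limit=-1


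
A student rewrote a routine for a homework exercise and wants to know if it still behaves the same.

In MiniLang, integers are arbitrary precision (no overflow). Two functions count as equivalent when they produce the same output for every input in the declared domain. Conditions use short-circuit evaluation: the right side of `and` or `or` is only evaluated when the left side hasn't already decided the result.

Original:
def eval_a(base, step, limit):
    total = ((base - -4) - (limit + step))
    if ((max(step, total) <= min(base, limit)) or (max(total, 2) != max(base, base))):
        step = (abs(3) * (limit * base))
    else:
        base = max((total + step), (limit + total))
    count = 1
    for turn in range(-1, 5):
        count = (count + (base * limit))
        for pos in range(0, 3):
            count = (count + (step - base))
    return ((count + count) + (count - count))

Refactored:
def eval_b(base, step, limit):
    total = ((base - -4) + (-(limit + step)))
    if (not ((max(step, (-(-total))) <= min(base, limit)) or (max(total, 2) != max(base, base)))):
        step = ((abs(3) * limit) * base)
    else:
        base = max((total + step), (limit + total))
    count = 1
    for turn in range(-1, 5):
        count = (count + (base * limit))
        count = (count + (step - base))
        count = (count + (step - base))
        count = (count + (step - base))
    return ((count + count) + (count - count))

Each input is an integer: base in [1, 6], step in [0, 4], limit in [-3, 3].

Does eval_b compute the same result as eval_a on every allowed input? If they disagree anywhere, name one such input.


At base=1, step=0, limit=-3: eval_a gives -394, eval_b gives -574.
verdict: not equivalent; witness: base=1, step=0, limit=-3


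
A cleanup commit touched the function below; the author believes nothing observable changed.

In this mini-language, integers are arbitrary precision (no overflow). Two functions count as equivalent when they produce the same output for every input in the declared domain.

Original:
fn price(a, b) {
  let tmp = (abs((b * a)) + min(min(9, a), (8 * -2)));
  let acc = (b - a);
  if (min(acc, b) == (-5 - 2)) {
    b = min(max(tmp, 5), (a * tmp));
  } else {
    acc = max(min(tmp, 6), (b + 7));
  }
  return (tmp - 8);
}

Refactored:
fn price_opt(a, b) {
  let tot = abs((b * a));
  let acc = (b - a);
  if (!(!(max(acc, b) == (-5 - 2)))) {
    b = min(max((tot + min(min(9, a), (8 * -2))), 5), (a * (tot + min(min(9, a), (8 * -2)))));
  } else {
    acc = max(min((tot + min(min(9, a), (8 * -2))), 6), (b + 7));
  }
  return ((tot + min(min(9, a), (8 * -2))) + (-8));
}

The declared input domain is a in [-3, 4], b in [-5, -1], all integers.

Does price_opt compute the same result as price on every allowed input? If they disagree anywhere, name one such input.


Equivalent. Although `min(acc, b)` became `max(acc, b)`, no input in the stated domain can expose it.
Checked all 40 inputs in the declared domain: the outputs agree on every one.
Tracing a=2, b=-4: price: tmp = -8; acc = -6; (min(acc, b) == (-5 - 2)) -> false; acc = 3; return -16 | price_opt: tot = 8; acc = -6; (!(!(max(acc, b) == (-5 - 2)))) -> false; acc = 3; return -16 — matching result -16.
verdict: equivalent


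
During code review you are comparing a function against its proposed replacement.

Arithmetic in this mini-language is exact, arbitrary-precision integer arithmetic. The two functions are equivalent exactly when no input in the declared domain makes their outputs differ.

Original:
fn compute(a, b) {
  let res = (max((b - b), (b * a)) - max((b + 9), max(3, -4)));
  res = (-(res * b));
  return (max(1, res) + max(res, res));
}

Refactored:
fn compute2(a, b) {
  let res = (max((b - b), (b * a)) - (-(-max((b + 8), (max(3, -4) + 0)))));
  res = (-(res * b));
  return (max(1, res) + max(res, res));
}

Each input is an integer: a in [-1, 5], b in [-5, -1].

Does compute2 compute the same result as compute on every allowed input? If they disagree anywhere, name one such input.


These are not equivalent — on a=-1, b=-5 the outputs split (10 vs 20).
compute: res := 1 | res := 5 | result 10
compute2: res := 2 | res := 10 | result 20
verdict: not equivalent; witness: a=-1, b=-5


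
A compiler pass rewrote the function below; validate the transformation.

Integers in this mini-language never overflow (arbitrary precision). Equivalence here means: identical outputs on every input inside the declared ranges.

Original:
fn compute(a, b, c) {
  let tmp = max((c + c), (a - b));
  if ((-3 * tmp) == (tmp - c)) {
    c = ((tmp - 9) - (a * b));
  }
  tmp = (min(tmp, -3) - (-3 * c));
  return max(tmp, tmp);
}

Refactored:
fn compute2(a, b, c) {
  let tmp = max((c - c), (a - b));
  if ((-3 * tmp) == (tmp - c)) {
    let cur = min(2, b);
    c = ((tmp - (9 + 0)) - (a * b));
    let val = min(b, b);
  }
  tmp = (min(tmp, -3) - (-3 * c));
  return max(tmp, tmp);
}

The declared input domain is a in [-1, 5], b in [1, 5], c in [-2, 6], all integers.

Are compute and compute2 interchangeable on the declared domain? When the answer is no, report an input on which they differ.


The rewrite breaks on a=-1, b=3, c=-2, where the results are -10 and -9.
compute: tmp = -4; ((-3 * tmp) == (tmp - c)) -> false; tmp = -10; return -10
compute2: tmp = 0; ((-3 * tmp) == (tmp - c)) -> false; tmp = -9; return -9
verdict: not equivalent; witness: a=-1, b=3, c=-2


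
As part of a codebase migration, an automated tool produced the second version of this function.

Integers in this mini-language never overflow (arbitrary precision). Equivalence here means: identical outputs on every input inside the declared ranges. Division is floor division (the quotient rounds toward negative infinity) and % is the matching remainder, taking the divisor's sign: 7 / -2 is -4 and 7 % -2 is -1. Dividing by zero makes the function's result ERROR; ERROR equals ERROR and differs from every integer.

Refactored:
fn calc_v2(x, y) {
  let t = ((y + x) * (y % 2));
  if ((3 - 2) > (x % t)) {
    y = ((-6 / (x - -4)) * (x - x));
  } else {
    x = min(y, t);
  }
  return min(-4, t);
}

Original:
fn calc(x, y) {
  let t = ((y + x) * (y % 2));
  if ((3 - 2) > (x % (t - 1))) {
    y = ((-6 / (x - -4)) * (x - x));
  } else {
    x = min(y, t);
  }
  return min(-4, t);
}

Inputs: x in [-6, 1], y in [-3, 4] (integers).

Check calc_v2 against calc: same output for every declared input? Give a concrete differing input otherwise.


Try x=-6, y=-2.
calc: t = 0; ((3 - 2) > (x % (t - 1))) -> true; y = 0; return -4
calc_v2: t = 0; division by zero -> ERROR
-4 != ERROR, so the rewrite changes behavior.
verdict: not equivalent; witness: x=-6, y=-2


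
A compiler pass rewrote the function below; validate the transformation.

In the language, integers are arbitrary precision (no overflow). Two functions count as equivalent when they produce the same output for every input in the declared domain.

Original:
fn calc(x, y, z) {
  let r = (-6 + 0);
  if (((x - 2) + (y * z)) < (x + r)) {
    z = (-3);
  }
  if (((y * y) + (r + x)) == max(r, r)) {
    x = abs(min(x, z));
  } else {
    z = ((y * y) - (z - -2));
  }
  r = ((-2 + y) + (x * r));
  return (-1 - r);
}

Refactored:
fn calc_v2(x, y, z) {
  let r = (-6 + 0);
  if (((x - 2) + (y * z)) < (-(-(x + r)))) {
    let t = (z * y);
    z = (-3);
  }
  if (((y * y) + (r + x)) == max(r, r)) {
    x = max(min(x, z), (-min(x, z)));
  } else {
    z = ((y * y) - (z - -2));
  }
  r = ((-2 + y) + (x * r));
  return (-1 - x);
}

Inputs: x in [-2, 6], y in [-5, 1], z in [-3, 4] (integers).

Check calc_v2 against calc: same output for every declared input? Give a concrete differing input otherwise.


Evaluate both at x=-2, y=-5, z=-3.
calc: r=-6, then (((x - 2) + (y * z)) < (x + r)) is false, then (((y * y) + (r + x)) == max(r, r)) is false, then z=26, then r=5, then returns -6
calc_v2: r=-6, then (((x - 2) + (y * z)) < (-(-(x + r)))) is false, then (((y * y) + (r + x)) == max(r, r)) is false, then z=26, then r=5, then returns 1
-6 and 1 differ, so these are not the same function on this domain.
verdict: not equivalent; witness: x=-2, y=-5, z=-3


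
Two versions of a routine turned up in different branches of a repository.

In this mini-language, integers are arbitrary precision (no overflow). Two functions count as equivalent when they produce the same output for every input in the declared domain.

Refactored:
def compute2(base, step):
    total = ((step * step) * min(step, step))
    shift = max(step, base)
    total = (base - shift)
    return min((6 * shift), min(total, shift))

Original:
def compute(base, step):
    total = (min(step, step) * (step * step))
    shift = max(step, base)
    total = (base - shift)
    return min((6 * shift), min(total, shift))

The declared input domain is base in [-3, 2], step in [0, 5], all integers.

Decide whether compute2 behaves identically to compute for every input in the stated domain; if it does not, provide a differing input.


This is a faithful refactor — same computation, different form, but the computed results match everywhere.
As a probe, take base=0, step=5: compute runs total = 125; shift = 5; total = -5; return -5; compute2 runs total = 125; shift = 5; total = -5; return -5; both end at -5.
Checked all 36 inputs in the declared domain: the outputs agree on every one.
verdict: equivalent


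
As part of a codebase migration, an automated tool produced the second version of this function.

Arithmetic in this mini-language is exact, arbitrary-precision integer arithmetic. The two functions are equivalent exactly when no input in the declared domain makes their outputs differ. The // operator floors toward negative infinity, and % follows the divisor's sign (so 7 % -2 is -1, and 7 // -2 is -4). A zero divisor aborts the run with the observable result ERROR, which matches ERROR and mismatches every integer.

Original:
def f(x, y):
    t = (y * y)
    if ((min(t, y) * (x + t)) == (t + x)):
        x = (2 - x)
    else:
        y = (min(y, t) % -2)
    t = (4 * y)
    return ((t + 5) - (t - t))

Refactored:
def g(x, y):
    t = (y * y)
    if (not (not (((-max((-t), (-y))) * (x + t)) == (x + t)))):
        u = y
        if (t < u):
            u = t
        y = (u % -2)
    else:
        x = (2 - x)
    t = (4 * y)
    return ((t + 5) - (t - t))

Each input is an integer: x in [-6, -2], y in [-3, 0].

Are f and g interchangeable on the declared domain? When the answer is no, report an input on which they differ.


Run the pair on x=-6, y=-3.
f: t = 9; ((min(t, y) * (x + t)) == (t + x)) -> false; y = -1; t = -4; return 1
g: t = 9; (not (not (((-max((-t), (-y))) * (x + t)) == (x + t)))) -> false; x = 8; t = -12; return -7
1 != -7, so the rewrite changes behavior.
verdict: not equivalent; witness: x=-6, y=-3


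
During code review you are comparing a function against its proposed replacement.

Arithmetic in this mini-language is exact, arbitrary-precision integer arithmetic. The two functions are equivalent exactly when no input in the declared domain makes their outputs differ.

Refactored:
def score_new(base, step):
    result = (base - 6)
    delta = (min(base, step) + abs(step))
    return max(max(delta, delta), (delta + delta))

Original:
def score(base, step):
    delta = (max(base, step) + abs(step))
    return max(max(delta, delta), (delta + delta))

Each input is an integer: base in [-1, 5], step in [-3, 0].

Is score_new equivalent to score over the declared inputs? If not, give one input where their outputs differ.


Take base=-1, step=-3.
score: delta=2, then returns 4
score_new: result=-7, then delta=0, then returns 0
4 vs 0 — the two versions disagree here.
verdict: not equivalent; witness: base=-1, step=-3


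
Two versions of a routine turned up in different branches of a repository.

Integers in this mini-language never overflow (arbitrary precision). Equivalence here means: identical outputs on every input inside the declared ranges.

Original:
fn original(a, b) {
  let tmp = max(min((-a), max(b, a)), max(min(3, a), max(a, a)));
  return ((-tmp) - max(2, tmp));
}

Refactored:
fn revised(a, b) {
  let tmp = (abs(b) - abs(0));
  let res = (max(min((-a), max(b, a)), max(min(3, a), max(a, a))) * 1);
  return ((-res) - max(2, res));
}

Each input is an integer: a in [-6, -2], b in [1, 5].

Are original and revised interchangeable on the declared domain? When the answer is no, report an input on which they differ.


Reading the diff, among the changes: constant usage differs; statement counts differ; arithmetic usage differs; local variable names differ; min/max/abs usage differs.
As a probe, take a=-6, b=3: original runs tmp := 3 | result -6; revised runs tmp := 3 | res := 3 | result -6; both end at -6.
Checked all 25 inputs in the declared domain: the outputs agree on every one.
verdict: equivalent


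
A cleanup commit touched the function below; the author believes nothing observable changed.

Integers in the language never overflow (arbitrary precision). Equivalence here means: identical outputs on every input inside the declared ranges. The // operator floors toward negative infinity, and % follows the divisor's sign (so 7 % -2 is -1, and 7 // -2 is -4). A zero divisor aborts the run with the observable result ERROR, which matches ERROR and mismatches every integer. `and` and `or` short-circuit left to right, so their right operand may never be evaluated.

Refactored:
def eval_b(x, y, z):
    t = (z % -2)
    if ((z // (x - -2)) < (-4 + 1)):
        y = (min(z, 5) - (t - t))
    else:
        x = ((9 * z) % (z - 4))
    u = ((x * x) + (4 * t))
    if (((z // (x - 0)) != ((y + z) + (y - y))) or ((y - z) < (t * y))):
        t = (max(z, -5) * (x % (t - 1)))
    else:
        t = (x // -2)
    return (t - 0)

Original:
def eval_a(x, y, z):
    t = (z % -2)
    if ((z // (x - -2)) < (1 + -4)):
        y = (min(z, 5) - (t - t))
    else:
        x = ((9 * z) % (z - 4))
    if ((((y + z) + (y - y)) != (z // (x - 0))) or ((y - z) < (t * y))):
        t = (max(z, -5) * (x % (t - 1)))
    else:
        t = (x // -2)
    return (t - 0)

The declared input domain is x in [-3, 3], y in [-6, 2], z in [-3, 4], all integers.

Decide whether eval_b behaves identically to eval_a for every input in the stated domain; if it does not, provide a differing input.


Changes here: constant usage differs; local variable names differ; statement counts differ; arithmetic usage differs; the full 504-point sweep finds no disagreement.
verdict: equivalent


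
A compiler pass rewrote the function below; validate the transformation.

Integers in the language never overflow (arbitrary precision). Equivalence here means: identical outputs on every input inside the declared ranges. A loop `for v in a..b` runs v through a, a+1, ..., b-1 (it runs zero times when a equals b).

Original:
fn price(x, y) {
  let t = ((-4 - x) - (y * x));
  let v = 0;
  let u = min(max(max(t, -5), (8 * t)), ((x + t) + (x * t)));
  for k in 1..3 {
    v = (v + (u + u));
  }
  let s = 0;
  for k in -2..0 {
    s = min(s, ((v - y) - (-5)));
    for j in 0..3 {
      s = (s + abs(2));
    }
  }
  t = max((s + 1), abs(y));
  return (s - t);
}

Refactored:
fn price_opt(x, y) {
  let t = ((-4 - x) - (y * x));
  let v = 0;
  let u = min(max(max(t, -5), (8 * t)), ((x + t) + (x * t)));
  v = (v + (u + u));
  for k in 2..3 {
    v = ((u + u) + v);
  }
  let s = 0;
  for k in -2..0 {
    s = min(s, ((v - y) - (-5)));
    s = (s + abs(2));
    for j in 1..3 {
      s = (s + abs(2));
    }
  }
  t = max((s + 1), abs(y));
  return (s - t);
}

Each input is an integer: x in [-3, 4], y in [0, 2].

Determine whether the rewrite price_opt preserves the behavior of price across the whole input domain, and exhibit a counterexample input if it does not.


Behavior is preserved: although min/max/abs usage differs, and arithmetic usage differs, and loop structure differs, and constant usage differs, and statement counts differ, the outputs never diverge.
Spot check at x=2, y=2 — price: t=-10, then v=0, then u=-28, then (k=1), then v=-56, then (k=2), then v=-112, then s=0, then (k=-2), then s=-109, then (j=0), then s=-107, then (j=1), then s=-105, then (j=2), then s=-103, then (k=-1), then s=-109, then (j=0), then s=-107, then (j=1), then s=-105, then (j=2), then s=-103, then t=2, then returns -105. price_opt: t=-10, then v=0, then u=-28, then v=-56, then (k=2), then v=-112, then s=0, then (k=-2), then s=-109, then s=-107, then (j=1), then s=-105, then (j=2), then s=-103, then (k=-1), then s=-109, then s=-107, then (j=1), then s=-105, then (j=2), then s=-103, then t=2, then returns -105. Both give -105.
Every one of the 24 inputs gives matching results.
verdict: equivalent


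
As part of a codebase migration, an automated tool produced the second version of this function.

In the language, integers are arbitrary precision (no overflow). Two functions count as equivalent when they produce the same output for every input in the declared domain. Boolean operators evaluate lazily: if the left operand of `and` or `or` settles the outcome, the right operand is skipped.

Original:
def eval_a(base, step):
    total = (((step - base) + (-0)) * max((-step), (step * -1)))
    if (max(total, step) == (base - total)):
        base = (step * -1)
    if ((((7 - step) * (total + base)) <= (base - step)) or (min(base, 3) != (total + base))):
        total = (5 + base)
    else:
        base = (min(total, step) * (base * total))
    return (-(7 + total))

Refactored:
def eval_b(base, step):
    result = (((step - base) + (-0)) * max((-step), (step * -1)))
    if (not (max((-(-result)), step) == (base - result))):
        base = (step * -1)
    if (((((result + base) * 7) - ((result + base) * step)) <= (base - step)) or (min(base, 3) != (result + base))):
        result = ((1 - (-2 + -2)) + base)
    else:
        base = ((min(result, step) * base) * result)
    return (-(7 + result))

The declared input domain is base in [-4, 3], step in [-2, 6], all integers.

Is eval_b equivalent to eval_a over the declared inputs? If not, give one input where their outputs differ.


These are not equivalent — on base=-4, step=-2 the outputs split (-8 vs -14).
eval_a: total := 4 | (max(total, step) == (base - total)): false | ((((7 - step) * (total + base)) <= (base - step)) or (min(base, 3) != (total + base))): true | total := 1 | result -8
eval_b: result := 4 | (not (max((-(-result)), step) == (base - result))): true | base := 2 | (((((result + base) * 7) - ((result + base) * step)) <= (base - step)) or (min(base, 3) != (result + base))): true | result := 7 | result -14
verdict: not equivalent; witness: base=-4, step=-2
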